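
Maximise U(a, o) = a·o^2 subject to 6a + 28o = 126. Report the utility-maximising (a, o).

a* = 7, o* = 3

MU_a = o^2 and MU_o = 2·a·o.
MRS = MU_a/MU_o = (1/2)·o/a.
Tangency: set MRS = p_a/p_o = 6/28 = 3/14.
So (1/2)·o/a = 3/14, i.e. o = (3/7)·a.
Substitute into the budget 6·a + 28·o = 126: 18·a = 126, so a* = 7.
Then o* = (3/7)·7 = 3.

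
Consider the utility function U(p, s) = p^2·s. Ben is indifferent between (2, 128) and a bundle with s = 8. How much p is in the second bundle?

p = 8

U(2, 128) = 512.
Set U(p, 8) = 512 and solve.
With s = 8: p^2 = 512/8 = 64; taking the square root, p = 8.
Check: U(8, 8) = 512.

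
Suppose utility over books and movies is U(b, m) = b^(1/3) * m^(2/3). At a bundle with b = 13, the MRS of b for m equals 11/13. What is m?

MU_b = 1/3·b^(-2/3)·m^(2/3) and MU_m = 2/3·b^(1/3)·m^(-1/3).
MRS = MU_b/MU_m = (0.5)·m/b.
Substitute b = 13: MRS = m/26. Setting m/26 = 11/13 gives m = (11/13)·26 = 22.

m = 22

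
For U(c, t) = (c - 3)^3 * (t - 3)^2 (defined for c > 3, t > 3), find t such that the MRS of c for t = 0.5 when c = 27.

t = 11

MU_c = 3·(c−3)^2·(t−3)^2, MU_t = 2·(c−3)^3·(t−3).
MRS = (3/2)·(t−3)/(c−3).
Substitute c = 27: MRS = (t − 3)/16. Setting this equal to 0.5 gives t − 3 = 0.5·16 = 8, so t = 11.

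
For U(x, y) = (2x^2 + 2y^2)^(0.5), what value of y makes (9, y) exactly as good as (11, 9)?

y = 11

U depends on (x, y) only through S = 2x^2 + 2y^2, so equal utility means equal S. At (11, 9): S = 404.
With x = 9: 2·9^2 = 162, so 2y^2 = 404 − 162 = 242, i.e. y^2 = 121.
Hence y = √121 = 11.
Check: U(9, 11) = 20.0998.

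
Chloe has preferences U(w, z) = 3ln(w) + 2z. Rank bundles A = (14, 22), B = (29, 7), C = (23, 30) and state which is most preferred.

Bundle C

Evaluate utility at each bundle:
U(A) = 51.917.
U(B) = 24.102.
U(C) = 69.406.
Highest utility is C, so C ≻ A ≻ B.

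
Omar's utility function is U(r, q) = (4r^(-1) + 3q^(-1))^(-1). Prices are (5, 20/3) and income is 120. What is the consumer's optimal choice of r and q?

For CES with ρ = -1, MRS = (4/3)·(q/r)^2.
Tangency: set MRS = p_r/p_q = 5/(20/3) = 0.75.
So (q/r)^2 = 9/16; taking the square root, q/r = 0.75, i.e. q = 0.75·r.
Substitute into the budget 5·r + (20/3)·q = 120: 10·r = 120, so r* = 12 and q* = 0.75·12 = 9.

r* = 12, q* = 9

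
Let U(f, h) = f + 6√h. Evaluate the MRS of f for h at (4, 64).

MU_f = 1, MU_h = 6/(2√h).
MRS = 1 ÷ (6/(2√h)).
At (4, 64): MRS = 8/3.
So at (4, 64) the consumer would give up 8/3 units of h for one more unit of f.

MRS = 8/3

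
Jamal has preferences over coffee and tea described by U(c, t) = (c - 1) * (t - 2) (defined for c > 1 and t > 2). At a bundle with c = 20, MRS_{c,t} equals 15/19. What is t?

MU_c = (t−2), MU_t = (c−1).
MRS = (t−2)/(c−1).
Substitute c = 20: MRS = (t − 2)/19. Setting this equal to 15/19 gives t − 2 = (15/19)·19 = 15, so t = 17.

t = 17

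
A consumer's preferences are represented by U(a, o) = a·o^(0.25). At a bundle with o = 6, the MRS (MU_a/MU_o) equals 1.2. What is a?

a = 20

MU_a = o^(0.25) and MU_o = 0.25·a·o^(-0.75).
MRS = MU_a/MU_o = (4)·o/a.
Substitute o = 6: MRS = 24/a. Setting 24/a = 1.2 gives a = 24/1.2 = 20.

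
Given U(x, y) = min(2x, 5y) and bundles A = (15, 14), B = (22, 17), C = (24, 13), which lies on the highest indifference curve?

Evaluate utility at each bundle:
U(A) = 30.
U(B) = 44.
U(C) = 48.
Highest utility is C, so C ≻ B ≻ A.

Bundle C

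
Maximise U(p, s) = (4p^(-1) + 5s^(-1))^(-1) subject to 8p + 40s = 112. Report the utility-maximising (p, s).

For CES with ρ = -1, MRS = (4/5)·(s/p)^2.
Tangency: set MRS = p_p/p_s = 8/40 = 0.2.
So (s/p)^2 = 0.25; taking the square root, s/p = 0.5, i.e. s = 0.5·p.
Substitute into the budget 8·p + 40·s = 112: 28·p = 112, so p* = 4 and s* = 0.5·4 = 2.

p* = 4, s* = 2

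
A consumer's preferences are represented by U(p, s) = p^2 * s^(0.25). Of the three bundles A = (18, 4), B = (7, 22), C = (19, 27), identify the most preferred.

Bundle C

Evaluate utility at each bundle:
U(A) = 458.205.
U(B) = 106.121.
U(C) = 822.902.
Highest utility is C, so C ≻ A ≻ B.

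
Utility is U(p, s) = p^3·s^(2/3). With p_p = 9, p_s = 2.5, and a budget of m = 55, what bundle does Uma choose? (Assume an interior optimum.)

p* = 5, s* = 4

MU_p = 3·p^2·s^(2/3) and MU_s = 2/3·p^3·s^(-1/3).
MRS = MU_p/MU_s = (4.5)·s/p.
Tangency: set MRS = p_p/p_s = 9/2.5 = 3.6.
So (4.5)·s/p = 3.6, i.e. s = 0.8·p.
Substitute into the budget 9·p + 2.5·s = 55: 11·p = 55, so p* = 5.
Then s* = 0.8·5 = 4.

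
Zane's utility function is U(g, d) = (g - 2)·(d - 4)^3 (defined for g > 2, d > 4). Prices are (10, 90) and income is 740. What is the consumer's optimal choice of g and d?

g* = 11, d* = 7

MU_g = (d−4)^3, MU_d = 3·(g−2)·(d−4)^2.
MRS = (1/3)·(d−4)/(g−2).
Tangency: set MRS = p_g/p_d = 10/90 = 1/9.
So (1/3)·(d − 4)/(g − 2) = 1/9, i.e. (d − 4) = (1/3)·(g − 2).
Rewrite the budget in excess-of-subsistence terms: 10·(g − 2) + 90·(d − 4) = 740 − 10·2 − 90·4 = 360.
Substituting, 40·(g − 2) = 360, so g − 2 = 9 and g* = 11.
Then d − 4 = (1/3)·9 = 3, so d* = 7.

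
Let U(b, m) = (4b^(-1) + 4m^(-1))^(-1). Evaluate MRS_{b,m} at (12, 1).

MRS = 1/144

For CES with ρ = -1, MRS = (m/b)^2.
At (12, 1): MRS = 1/144.
The indifference curve has slope −1/144 at this bundle.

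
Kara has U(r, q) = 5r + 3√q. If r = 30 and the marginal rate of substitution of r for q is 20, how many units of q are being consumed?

q = 36

MU_r = 5, MU_q = 3/(2√q).
MRS = 5 ÷ (3/(2√q)).
MRS depends only on q: (10/3)·√q = 20 ⇒ √q = 20/(10/3) = 6 ⇒ q = 36.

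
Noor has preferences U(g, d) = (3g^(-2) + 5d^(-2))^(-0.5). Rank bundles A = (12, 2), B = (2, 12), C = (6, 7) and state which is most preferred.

Bundle C

Evaluate utility at each bundle:
U(A) = 0.887.
U(B) = 1.129.
U(C) = 2.323.
Highest utility is C, so C ≻ B ≻ A.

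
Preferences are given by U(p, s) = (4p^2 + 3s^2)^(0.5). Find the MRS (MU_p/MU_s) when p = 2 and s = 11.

MRS = 8/33

For CES with ρ = 2, MRS = (4/3)·(s/p)^(-1).
At (2, 11): MRS = 8/33.
The indifference curve has slope −8/33 at this bundle.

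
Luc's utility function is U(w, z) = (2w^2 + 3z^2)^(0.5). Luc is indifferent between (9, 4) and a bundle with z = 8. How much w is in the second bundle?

w = 3

U depends on (w, z) only through S = 2w^2 + 3z^2, so equal utility means equal S. At (9, 4): S = 210.
With z = 8: 3·8^2 = 192, so 2w^2 = 210 − 192 = 18, i.e. w^2 = 9.
Hence w = √9 = 3.
Check: U(3, 8) = 14.4914.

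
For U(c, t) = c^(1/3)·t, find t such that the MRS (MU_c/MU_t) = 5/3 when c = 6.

t = 30

MU_c = 1/3·c^(-2/3)·t and MU_t = c^(1/3).
MRS = MU_c/MU_t = (1/3)·t/c.
Substitute c = 6: MRS = t/18. Setting t/18 = 5/3 gives t = (5/3)·18 = 30.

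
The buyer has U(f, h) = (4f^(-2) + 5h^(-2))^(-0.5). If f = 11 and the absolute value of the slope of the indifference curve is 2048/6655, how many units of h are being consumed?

For CES with ρ = -2, MRS = (4/5)·(h/f)^3.
Setting (4/5)·(h/11)^3 = 2048/6655 gives (h/11)^3 = 512/1331, so h/11 = 8/11 and h = 8.

h = 8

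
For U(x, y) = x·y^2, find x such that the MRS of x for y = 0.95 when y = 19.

MU_x = y^2 and MU_y = 2·x·y.
MRS = MU_x/MU_y = (1/2)·y/x.
Substitute y = 19: MRS = 9.5/x. Setting 9.5/x = 0.95 gives x = 9.5/0.95 = 10.

x = 10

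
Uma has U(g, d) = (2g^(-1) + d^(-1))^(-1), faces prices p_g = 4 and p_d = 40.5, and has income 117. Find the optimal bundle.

For CES with ρ = -1, MRS = (2/1)·(d/g)^2.
Tangency: set MRS = p_g/p_d = 4/40.5 = 8/81.
So (d/g)^2 = 4/81; taking the square root, d/g = 2/9, i.e. d = (2/9)·g.
Substitute into the budget 4·g + 40.5·d = 117: 13·g = 117, so g* = 9 and d* = (2/9)·9 = 2.

g* = 9, d* = 2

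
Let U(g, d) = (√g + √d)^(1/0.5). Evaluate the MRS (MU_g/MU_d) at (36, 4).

MRS = 1/3

For CES with ρ = 0.5, MRS = √(d/g).
At (36, 4): MRS = 1/3.
That is, one extra unit of g is worth 1/3 units of d at the margin.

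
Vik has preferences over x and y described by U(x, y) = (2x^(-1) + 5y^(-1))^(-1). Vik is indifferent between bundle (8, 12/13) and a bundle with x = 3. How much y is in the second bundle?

U depends on (x, y) only through S = 2x^(-1) + 5y^(-1), so equal utility means equal S. At (8, 12/13): S = 17/3.
With x = 3: 2·3^(-1) = 2/3, so 5y^(-1) = 17/3 − 2/3 = 5, i.e. y^(-1) = 1.
Hence y = 1/1 = 1.
Check: U(3, 1) = 0.1765.

y = 1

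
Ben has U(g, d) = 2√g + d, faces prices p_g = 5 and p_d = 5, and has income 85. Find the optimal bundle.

g* = 1, d* = 16

MU_g = 2/(2√g), MU_d = 1.
MRS = 2/(2√g) ÷ 1.
Tangency: set MRS = p_g/p_d = 5/5 = 1.
MRS depends only on g: 1/√g = 1 ⇒ √g = 1/1 = 1 ⇒ g* = 1.
From the budget, 5·d = 85 − 5·1 = 80, so d* = 16.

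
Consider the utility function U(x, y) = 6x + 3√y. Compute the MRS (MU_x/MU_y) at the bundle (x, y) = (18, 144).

MRS = 48

MU_x = 6, MU_y = 3/(2√y).
MRS = 6 ÷ (3/(2√y)).
At (18, 144): MRS = 48.
The indifference curve has slope −48 at this bundle.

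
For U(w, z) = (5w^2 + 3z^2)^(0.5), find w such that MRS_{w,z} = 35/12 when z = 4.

w = 7

For CES with ρ = 2, MRS = (5/3)·(z/w)^(-1).
Setting (5/3)·(4/w)^(-1) = 35/12 gives (4/w)^(-1) = 1.75, so 4/w = 4/7 and w = 7.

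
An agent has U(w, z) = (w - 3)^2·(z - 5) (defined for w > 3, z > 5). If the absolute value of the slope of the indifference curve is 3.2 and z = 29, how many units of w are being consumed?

w = 18

MU_w = 2·(w−3)·(z−5), MU_z = (w−3)^2.
MRS = (2/1)·(z−5)/(w−3).
Substitute z = 29: MRS = 48/(w − 3). Setting this equal to 3.2 gives w − 3 = 48/3.2 = 15, so w = 18.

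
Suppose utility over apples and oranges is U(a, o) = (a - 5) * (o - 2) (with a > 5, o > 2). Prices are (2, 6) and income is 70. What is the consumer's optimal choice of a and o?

a* = 17, o* = 6

MU_a = (o−2), MU_o = (a−5).
MRS = (o−2)/(a−5).
Tangency: set MRS = p_a/p_o = 2/6 = 1/3.
So (o − 2)/(a − 5) = 1/3, i.e. (o − 2) = (1/3)·(a − 5).
Rewrite the budget in excess-of-subsistence terms: 2·(a − 5) + 6·(o − 2) = 70 − 2·5 − 6·2 = 48.
Substituting, 4·(a − 5) = 48, so a − 5 = 12 and a* = 17.
Then o − 2 = (1/3)·12 = 4, so o* = 6.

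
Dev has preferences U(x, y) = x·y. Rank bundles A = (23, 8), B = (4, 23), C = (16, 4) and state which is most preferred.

Bundle A

Evaluate utility at each bundle:
U(A) = 184.
U(B) = 92.
U(C) = 64.
Highest utility is A, so A ≻ B ≻ C.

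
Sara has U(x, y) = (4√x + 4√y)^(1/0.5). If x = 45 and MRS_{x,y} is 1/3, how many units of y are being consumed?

y = 5

For CES with ρ = 0.5, MRS = √(y/x).
Setting √(y/45) = 1/3 gives y/45 = 1/9 and y = 5.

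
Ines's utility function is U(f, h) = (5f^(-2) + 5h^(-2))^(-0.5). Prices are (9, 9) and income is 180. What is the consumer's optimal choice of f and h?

For CES with ρ = -2, MRS = (h/f)^3.
Tangency: set MRS = p_f/p_h = 9/9 = 1.
So (h/f)^3 = 1; taking the cube root, h/f = 1, i.e. h = f.
Substitute into the budget 9·f + 9·h = 180: 18·f = 180, so f* = 10 and h* = 10.

f* = 10, h* = 10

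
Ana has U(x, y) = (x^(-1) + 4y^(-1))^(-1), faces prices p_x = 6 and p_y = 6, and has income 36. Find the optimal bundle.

x* = 2, y* = 4

For CES with ρ = -1, MRS = (1/4)·(y/x)^2.
Tangency: set MRS = p_x/p_y = 6/6 = 1.
So (y/x)^2 = 4; taking the square root, y/x = 2, i.e. y = 2·x.
Substitute into the budget 6·x + 6·y = 36: 18·x = 36, so x* = 2 and y* = 2·2 = 4.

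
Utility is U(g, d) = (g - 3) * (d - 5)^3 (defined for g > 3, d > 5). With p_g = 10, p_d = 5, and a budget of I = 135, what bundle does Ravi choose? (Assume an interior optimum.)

g* = 5, d* = 17

MU_g = (d−5)^3, MU_d = 3·(g−3)·(d−5)^2.
MRS = (1/3)·(d−5)/(g−3).
Tangency: set MRS = p_g/p_d = 10/5 = 2.
So (1/3)·(d − 5)/(g − 3) = 2, i.e. (d − 5) = 6·(g − 3).
Rewrite the budget in excess-of-subsistence terms: 10·(g − 3) + 5·(d − 5) = 135 − 10·3 − 5·5 = 80.
Substituting, 40·(g − 3) = 80, so g − 3 = 2 and g* = 5.
Then d − 5 = 6·2 = 12, so d* = 17.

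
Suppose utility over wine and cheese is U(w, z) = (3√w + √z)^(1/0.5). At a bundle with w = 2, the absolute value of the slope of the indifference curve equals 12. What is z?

For CES with ρ = 0.5, MRS = (3/1)·√(z/w).
Setting (3/1)·√(z/2) = 12 gives √(z/2) = 4, so z/2 = 16 and z = 32.

z = 32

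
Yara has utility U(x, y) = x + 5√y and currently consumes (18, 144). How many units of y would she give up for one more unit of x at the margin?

MU_x = 1, MU_y = 5/(2√y).
MRS = 1 ÷ (5/(2√y)).
At (18, 144): MRS = 4.8.
That is, one extra unit of x is worth 4.8 units of y at the margin.

MRS = 4.8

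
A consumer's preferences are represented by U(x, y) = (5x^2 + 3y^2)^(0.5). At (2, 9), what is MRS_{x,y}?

For CES with ρ = 2, MRS = (5/3)·(y/x)^(-1).
At (2, 9): MRS = 10/27.
The indifference curve has slope −10/27 at this bundle.

MRS = 10/27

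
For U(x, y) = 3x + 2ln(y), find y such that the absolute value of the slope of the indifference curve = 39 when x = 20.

MU_x = 3, MU_y = 2/y.
MRS = 3 ÷ (2/y).
MRS depends only on y: 1.5·y = 39 ⇒ y = 39/1.5 = 26.

y = 26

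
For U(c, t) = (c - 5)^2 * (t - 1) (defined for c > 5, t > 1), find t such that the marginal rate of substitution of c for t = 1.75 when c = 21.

MU_c = 2·(c−5)·(t−1), MU_t = (c−5)^2.
MRS = (2/1)·(t−1)/(c−5).
Substitute c = 21: MRS = (t − 1)/8. Setting this equal to 1.75 gives t − 1 = 1.75·8 = 14, so t = 15.

t = 15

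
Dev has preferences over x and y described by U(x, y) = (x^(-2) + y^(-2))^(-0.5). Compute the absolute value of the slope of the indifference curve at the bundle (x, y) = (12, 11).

MRS = 1331/1728

For CES with ρ = -2, MRS = (y/x)^3.
At (12, 11): MRS = 1331/1728.
So at (12, 11) the consumer would give up 1331/1728 units of y for one more unit of x.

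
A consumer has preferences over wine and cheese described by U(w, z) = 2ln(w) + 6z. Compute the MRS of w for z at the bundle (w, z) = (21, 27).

MRS = 1/63

MU_w = 2/w, MU_z = 6.
MRS = 2/w ÷ 6.
At (21, 27): MRS = 1/63.
The indifference curve has slope −1/63 at this bundle.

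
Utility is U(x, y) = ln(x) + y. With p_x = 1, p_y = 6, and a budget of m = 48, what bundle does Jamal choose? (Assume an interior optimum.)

x* = 6, y* = 7

MU_x = 1/x, MU_y = 1.
MRS = 1/x ÷ 1.
Tangency: set MRS = p_x/p_y = 1/6.
MRS depends only on x: 1/x = 1/6 ⇒ x* = 1/(1/6) = 6.
From the budget, 6·y = 48 − 1·6 = 42, so y* = 7.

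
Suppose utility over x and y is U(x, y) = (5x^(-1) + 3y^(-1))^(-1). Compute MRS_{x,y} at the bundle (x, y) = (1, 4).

MRS = 80/3

For CES with ρ = -1, MRS = (5/3)·(y/x)^2.
At (1, 4): MRS = 80/3.
The indifference curve has slope −80/3 at this bundle.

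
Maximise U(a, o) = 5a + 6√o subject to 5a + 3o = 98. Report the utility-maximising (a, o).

a* = 19, o* = 1

MU_a = 5, MU_o = 6/(2√o).
MRS = 5 ÷ (6/(2√o)).
Tangency: set MRS = p_a/p_o = 5/3.
MRS depends only on o: (5/3)·√o = 5/3 ⇒ √o = (5/3)/(5/3) = 1 ⇒ o* = 1.
From the budget, 5·a = 98 − 3·1 = 95, so a* = 19.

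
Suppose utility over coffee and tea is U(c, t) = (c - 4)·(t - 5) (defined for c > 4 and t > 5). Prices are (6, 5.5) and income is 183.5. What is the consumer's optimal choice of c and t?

c* = 15, t* = 17

MU_c = (t−5), MU_t = (c−4).
MRS = (t−5)/(c−4).
Tangency: set MRS = p_c/p_t = 6/5.5 = 12/11.
So (t − 5)/(c − 4) = 12/11, i.e. (t − 5) = (12/11)·(c − 4).
Rewrite the budget in excess-of-subsistence terms: 6·(c − 4) + 5.5·(t − 5) = 183.5 − 6·4 − 5.5·5 = 132.
Substituting, 12·(c − 4) = 132, so c − 4 = 11 and c* = 15.
Then t − 5 = (12/11)·11 = 12, so t* = 17.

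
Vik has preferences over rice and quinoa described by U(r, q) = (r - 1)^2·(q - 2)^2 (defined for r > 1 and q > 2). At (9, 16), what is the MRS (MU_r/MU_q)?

MRS = 1.75

MU_r = 2·(r−1)·(q−2)^2, MU_q = 2·(r−1)^2·(q−2).
MRS = (q−2)/(r−1).
At (9, 16): MRS = 1.75.
The indifference curve has slope −1.75 at this bundle.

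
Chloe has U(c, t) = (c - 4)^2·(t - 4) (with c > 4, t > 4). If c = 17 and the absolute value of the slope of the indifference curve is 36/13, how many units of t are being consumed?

t = 22

MU_c = 2·(c−4)·(t−4), MU_t = (c−4)^2.
MRS = (2/1)·(t−4)/(c−4).
Substitute c = 17: MRS = (t − 4)/6.5. Setting this equal to 36/13 gives t − 4 = (36/13)·6.5 = 18, so t = 22.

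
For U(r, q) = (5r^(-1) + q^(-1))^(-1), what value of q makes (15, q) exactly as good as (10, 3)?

q = 2

U depends on (r, q) only through S = 5r^(-1) + q^(-1), so equal utility means equal S. At (10, 3): S = 5/6.
With r = 15: 5·15^(-1) = 1/3, so q^(-1) = 5/6 − 1/3 = 0.5.
Hence q = 1/0.5 = 2.
Check: U(15, 2) = 1.2.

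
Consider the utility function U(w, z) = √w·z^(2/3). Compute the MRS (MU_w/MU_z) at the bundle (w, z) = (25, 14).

MRS = 21/50

MU_w = 0.5·w^(-0.5)·z^(2/3) and MU_z = 2/3·√w·z^(-1/3).
MRS = MU_w/MU_z = (0.75)·z/w.
At (25, 14): MRS = 21/50.
The indifference curve has slope −21/50 at this bundle.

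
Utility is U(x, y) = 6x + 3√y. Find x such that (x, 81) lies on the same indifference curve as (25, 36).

x = 23.5

U(25, 36) = 168.
Set U(x, 81) = 168 and solve.
With y = 81: √81 = 9, so 6x = 168 − 3·9 = 141 and x = 23.5.
Check: U(23.5, 81) = 168.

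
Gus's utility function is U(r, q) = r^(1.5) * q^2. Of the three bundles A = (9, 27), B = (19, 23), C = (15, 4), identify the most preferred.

Bundle B

Evaluate utility at each bundle:
U(A) = 19683.000.
U(B) = 43811.293.
U(C) = 929.516.
Highest utility is B, so B ≻ A ≻ C.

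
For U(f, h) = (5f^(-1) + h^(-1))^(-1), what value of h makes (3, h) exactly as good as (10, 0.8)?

h = 12

U depends on (f, h) only through S = 5f^(-1) + h^(-1), so equal utility means equal S. At (10, 0.8): S = 1.75.
With f = 3: 5·3^(-1) = 5/3, so h^(-1) = 1.75 − 5/3 = 1/12.
Hence h = 1/(1/12) = 12.
Check: U(3, 12) = 0.5714.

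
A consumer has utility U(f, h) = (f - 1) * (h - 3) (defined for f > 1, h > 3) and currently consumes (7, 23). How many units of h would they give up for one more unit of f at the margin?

MU_f = (h−3), MU_h = (f−1).
MRS = (h−3)/(f−1).
At (7, 23): MRS = 10/3.
So at (7, 23) the consumer would give up 10/3 units of h for one more unit of f.

MRS = 10/3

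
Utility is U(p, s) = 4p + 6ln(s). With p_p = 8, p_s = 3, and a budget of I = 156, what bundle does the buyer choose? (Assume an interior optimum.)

MU_p = 4, MU_s = 6/s.
MRS = 4 ÷ (6/s).
Tangency: set MRS = p_p/p_s = 8/3.
MRS depends only on s: (2/3)·s = 8/3 ⇒ s* = (8/3)/(2/3) = 4.
From the budget, 8·p = 156 − 3·4 = 144, so p* = 18.

p* = 18, s* = 4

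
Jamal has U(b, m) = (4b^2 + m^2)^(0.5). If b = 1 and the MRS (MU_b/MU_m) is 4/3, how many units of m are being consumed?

m = 3

For CES with ρ = 2, MRS = (4/1)·(m/b)^(-1).
Setting (4/1)·(m/1)^(-1) = 4/3 gives (m/1)^(-1) = 1/3, so m/1 = 3 and m = 3.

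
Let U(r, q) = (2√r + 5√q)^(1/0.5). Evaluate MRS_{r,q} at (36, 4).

For CES with ρ = 0.5, MRS = (2/5)·√(q/r).
At (36, 4): MRS = 2/15.
So at (36, 4) the consumer would give up 2/15 units of q for one more unit of r.

MRS = 2/15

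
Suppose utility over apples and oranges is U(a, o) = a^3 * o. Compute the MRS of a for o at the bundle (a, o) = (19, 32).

MU_a = 3·a^2·o and MU_o = a^3.
MRS = MU_a/MU_o = (3/1)·o/a.
At (19, 32): MRS = 96/19.
That is, one extra unit of a is worth 96/19 units of o at the margin.

MRS = 96/19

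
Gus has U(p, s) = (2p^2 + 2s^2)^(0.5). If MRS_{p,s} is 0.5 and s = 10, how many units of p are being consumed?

For CES with ρ = 2, MRS = (s/p)^(-1).
Setting (10/p)^(-1) = 0.5 gives 10/p = 2 and p = 5.

p = 5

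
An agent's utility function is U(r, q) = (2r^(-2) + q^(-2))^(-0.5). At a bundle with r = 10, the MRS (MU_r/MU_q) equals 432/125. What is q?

For CES with ρ = -2, MRS = (2/1)·(q/r)^3.
Setting (2/1)·(q/10)^3 = 432/125 gives (q/10)^3 = 216/125, so q/10 = 1.2 and q = 12.

q = 12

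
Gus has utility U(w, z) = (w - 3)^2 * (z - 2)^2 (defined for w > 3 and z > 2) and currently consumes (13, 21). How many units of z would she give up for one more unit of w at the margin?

MRS = 1.9

MU_w = 2·(w−3)·(z−2)^2, MU_z = 2·(w−3)^2·(z−2).
MRS = (z−2)/(w−3).
At (13, 21): MRS = 1.9.
The indifference curve has slope −1.9 at this bundle.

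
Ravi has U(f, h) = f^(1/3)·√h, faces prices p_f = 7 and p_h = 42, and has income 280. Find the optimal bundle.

f* = 16, h* = 4

MU_f = 1/3·f^(-2/3)·√h and MU_h = 0.5·f^(1/3)·h^(-0.5).
MRS = MU_f/MU_h = (2/3)·h/f.
Tangency: set MRS = p_f/p_h = 7/42 = 1/6.
So (2/3)·h/f = 1/6, i.e. h = 0.25·f.
Substitute into the budget 7·f + 42·h = 280: 17.5·f = 280, so f* = 16.
Then h* = 0.25·16 = 4.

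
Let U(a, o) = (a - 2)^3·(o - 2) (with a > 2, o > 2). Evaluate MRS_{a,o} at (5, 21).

MU_a = 3·(a−2)^2·(o−2), MU_o = (a−2)^3.
MRS = (3/1)·(o−2)/(a−2).
At (5, 21): MRS = 19.
So at (5, 21) the consumer would give up 19 units of o for one more unit of a.

MRS = 19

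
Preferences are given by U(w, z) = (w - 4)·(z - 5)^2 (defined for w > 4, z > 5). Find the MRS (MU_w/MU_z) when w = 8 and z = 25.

MU_w = (z−5)^2, MU_z = 2·(w−4)·(z−5).
MRS = (1/2)·(z−5)/(w−4).
At (8, 25): MRS = 2.5.
That is, one extra unit of w is worth 2.5 units of z at the margin.

MRS = 2.5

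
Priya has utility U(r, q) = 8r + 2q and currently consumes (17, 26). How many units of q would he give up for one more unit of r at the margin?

MU_r = 8, MU_q = 2, so MRS = 8/2 = 4 at every bundle.
At (17, 26): MRS = 4.
The indifference curve has slope −4 at this bundle.

MRS = 4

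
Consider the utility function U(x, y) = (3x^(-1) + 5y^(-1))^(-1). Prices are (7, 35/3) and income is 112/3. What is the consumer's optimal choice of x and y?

For CES with ρ = -1, MRS = (3/5)·(y/x)^2.
Tangency: set MRS = p_x/p_y = 7/(35/3) = 0.6.
So (y/x)^2 = 1; taking the square root, y/x = 1, i.e. y = x.
Substitute into the budget 7·x + (35/3)·y = 112/3: (56/3)·x = 112/3, so x* = 2 and y* = 2.

x* = 2, y* = 2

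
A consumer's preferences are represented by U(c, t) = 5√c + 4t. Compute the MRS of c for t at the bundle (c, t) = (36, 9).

MRS = 5/48

MU_c = 5/(2√c), MU_t = 4.
MRS = 5/(2√c) ÷ 4.
At (36, 9): MRS = 5/48.
So at (36, 9) the consumer would give up 5/48 units of t for one more unit of c.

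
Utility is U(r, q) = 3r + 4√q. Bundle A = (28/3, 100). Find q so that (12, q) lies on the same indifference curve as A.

q = 64

U(28/3, 100) = 68.
Set U(12, q) = 68 and solve.
With r = 12: 4√q = 68 − 3·12 = 32, so √q = 8 and q = 64.
Check: U(12, 64) = 68.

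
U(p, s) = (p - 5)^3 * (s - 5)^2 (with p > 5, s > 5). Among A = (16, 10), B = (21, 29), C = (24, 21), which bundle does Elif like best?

Bundle B

Evaluate utility at each bundle:
U(A) = 33275.
U(B) = 2359296.
U(C) = 1755904.
Highest utility is B, so B ≻ C ≻ A.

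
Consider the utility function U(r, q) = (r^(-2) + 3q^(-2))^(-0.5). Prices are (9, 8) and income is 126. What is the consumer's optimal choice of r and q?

For CES with ρ = -2, MRS = (1/3)·(q/r)^3.
Tangency: set MRS = p_r/p_q = 9/8 = 1.125.
So (q/r)^3 = 3.375; taking the cube root, q/r = 1.5, i.e. q = 1.5·r.
Substitute into the budget 9·r + 8·q = 126: 21·r = 126, so r* = 6 and q* = 1.5·6 = 9.

r* = 6, q* = 9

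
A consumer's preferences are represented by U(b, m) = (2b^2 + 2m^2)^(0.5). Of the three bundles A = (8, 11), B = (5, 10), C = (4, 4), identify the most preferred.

Bundle A

Evaluate utility at each bundle:
U(A) = 19.235.
U(B) = 15.811.
U(C) = 8.000.
Highest utility is A, so A ≻ B ≻ C.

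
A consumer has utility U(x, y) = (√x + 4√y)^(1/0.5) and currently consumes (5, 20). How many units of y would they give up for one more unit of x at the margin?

MRS = 0.5

For CES with ρ = 0.5, MRS = (1/4)·√(y/x).
At (5, 20): MRS = 0.5.
That is, one extra unit of x is worth 0.5 units of y at the margin.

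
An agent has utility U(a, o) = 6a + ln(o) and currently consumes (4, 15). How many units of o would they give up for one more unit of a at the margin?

MRS = 90

MU_a = 6, MU_o = 1/o.
MRS = 6 ÷ (1/o).
At (4, 15): MRS = 90.
That is, one extra unit of a is worth 90 units of o at the margin.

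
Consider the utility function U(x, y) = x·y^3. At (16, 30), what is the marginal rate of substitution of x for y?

MU_x = y^3 and MU_y = 3·x·y^2.
MRS = MU_x/MU_y = (1/3)·y/x.
At (16, 30): MRS = 0.625.
So at (16, 30) the consumer would give up 0.625 units of y for one more unit of x.

MRS = 0.625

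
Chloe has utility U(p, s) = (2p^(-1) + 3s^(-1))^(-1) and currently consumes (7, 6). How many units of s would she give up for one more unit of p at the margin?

MRS = 24/49

For CES with ρ = -1, MRS = (2/3)·(s/p)^2.
At (7, 6): MRS = 24/49.
That is, one extra unit of p is worth 24/49 units of s at the margin.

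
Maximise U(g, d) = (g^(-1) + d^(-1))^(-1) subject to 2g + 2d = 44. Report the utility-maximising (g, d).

g* = 11, d* = 11

For CES with ρ = -1, MRS = (d/g)^2.
Tangency: set MRS = p_g/p_d = 2/2 = 1.
So (d/g)^2 = 1; taking the square root, d/g = 1, i.e. d = g.
Substitute into the budget 2·g + 2·d = 44: 4·g = 44, so g* = 11 and d* = 11.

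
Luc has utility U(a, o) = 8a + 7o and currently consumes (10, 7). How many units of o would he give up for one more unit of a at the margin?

MRS = 8/7

MU_a = 8, MU_o = 7, so MRS = 8/7 at every bundle.
At (10, 7): MRS = 8/7.
The indifference curve has slope −8/7 at this bundle.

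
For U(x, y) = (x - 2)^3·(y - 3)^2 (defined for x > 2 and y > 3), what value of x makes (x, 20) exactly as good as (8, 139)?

U(8, 139) = 3995136.
Set U(x, 20) = 3995136 and solve.
With y = 20: (20 − 3)^2 = 289, so (x − 2)^3 = 3995136/289 = 13824.
Taking the cube root (with x > 2): x − 2 = 24, so x = 26.
Check: U(26, 20) = 3995136.

x = 26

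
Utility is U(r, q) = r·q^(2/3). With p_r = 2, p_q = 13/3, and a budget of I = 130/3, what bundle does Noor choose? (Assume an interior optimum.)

r* = 13, q* = 4

MU_r = q^(2/3) and MU_q = 2/3·r·q^(-1/3).
MRS = MU_r/MU_q = (1.5)·q/r.
Tangency: set MRS = p_r/p_q = 2/(13/3) = 6/13.
So (1.5)·q/r = 6/13, i.e. q = (4/13)·r.
Substitute into the budget 2·r + (13/3)·q = 130/3: (10/3)·r = 130/3, so r* = 13.
Then q* = (4/13)·13 = 4.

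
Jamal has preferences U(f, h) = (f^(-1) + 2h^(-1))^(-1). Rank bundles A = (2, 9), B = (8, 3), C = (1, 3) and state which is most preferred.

Evaluate utility at each bundle:
U(A) = 1.385.
U(B) = 1.263.
U(C) = 0.600.
Highest utility is A, so A ≻ B ≻ C.

Bundle A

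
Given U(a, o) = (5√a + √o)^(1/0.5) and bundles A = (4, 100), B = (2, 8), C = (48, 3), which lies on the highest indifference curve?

Bundle C

Evaluate utility at each bundle:
U(A) = 400.000.
U(B) = 98.000.
U(C) = 1323.000.
Highest utility is C, so C ≻ A ≻ B.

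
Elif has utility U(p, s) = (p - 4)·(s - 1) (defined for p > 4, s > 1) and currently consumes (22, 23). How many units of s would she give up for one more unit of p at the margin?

MU_p = (s−1), MU_s = (p−4).
MRS = (s−1)/(p−4).
At (22, 23): MRS = 11/9.
That is, one extra unit of p is worth 11/9 units of s at the margin.

MRS = 11/9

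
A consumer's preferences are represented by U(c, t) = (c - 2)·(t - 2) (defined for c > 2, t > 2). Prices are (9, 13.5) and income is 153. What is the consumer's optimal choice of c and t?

MU_c = (t−2), MU_t = (c−2).
MRS = (t−2)/(c−2).
Tangency: set MRS = p_c/p_t = 9/13.5 = 2/3.
So (t − 2)/(c − 2) = 2/3, i.e. (t − 2) = (2/3)·(c − 2).
Rewrite the budget in excess-of-subsistence terms: 9·(c − 2) + 13.5·(t − 2) = 153 − 9·2 − 13.5·2 = 108.
Substituting, 18·(c − 2) = 108, so c − 2 = 6 and c* = 8.
Then t − 2 = (2/3)·6 = 4, so t* = 6.

c* = 8, t* = 6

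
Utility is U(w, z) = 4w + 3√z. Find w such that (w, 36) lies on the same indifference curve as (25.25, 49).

w = 26

U(25.25, 49) = 122.
Set U(w, 36) = 122 and solve.
With z = 36: √36 = 6, so 4w = 122 − 3·6 = 104 and w = 26.
Check: U(26, 36) = 122.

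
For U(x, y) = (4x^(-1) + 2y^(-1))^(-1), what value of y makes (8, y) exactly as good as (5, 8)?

y = 40/11

U depends on (x, y) only through S = 4x^(-1) + 2y^(-1), so equal utility means equal S. At (5, 8): S = 1.05.
With x = 8: 4·8^(-1) = 0.5, so 2y^(-1) = 1.05 − 0.5 = 0.55, i.e. y^(-1) = 11/40.
Hence y = 1/(11/40) = 40/11.
Check: U(8, 40/11) = 0.9524.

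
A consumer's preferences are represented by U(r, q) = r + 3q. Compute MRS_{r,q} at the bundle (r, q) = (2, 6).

MRS = 1/3

MU_r = 1, MU_q = 3, so MRS = 1/3 at every bundle.
At (2, 6): MRS = 1/3.
The indifference curve has slope −1/3 at this bundle.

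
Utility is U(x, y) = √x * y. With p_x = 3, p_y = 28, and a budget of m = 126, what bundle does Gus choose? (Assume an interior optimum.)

x* = 14, y* = 3

MU_x = 0.5·x^(-0.5)·y and MU_y = √x.
MRS = MU_x/MU_y = (0.5)·y/x.
Tangency: set MRS = p_x/p_y = 3/28.
So (0.5)·y/x = 3/28, i.e. y = (3/14)·x.
Substitute into the budget 3·x + 28·y = 126: 9·x = 126, so x* = 14.
Then y* = (3/14)·14 = 3.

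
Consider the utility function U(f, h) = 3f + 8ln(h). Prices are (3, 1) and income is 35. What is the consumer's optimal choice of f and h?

f* = 9, h* = 8

MU_f = 3, MU_h = 8/h.
MRS = 3 ÷ (8/h).
Tangency: set MRS = p_f/p_h = 3/1 = 3.
MRS depends only on h: 0.375·h = 3 ⇒ h* = 3/0.375 = 8.
From the budget, 3·f = 35 − 1·8 = 27, so f* = 9.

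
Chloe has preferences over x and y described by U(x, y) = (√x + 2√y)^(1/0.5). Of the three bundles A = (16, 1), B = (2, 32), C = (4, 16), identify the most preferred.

Evaluate utility at each bundle:
U(A) = 36.000.
U(B) = 162.000.
U(C) = 100.000.
Highest utility is B, so B ≻ C ≻ A.

Bundle B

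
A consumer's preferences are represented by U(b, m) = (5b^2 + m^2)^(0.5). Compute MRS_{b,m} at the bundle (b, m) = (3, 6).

For CES with ρ = 2, MRS = (5/1)·(m/b)^(-1).
At (3, 6): MRS = 2.5.
So at (3, 6) the consumer would give up 2.5 units of m for one more unit of b.

MRS = 2.5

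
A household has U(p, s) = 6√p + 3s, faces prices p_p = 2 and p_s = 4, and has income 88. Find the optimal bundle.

p* = 4, s* = 20

MU_p = 6/(2√p), MU_s = 3.
MRS = 6/(2√p) ÷ 3.
Tangency: set MRS = p_p/p_s = 2/4 = 0.5.
MRS depends only on p: 1/√p = 0.5 ⇒ √p = 1/0.5 = 2 ⇒ p* = 4.
From the budget, 4·s = 88 − 2·4 = 80, so s* = 20.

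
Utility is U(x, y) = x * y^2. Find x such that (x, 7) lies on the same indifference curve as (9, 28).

x = 144

U(9, 28) = 7056.
Set U(x, 7) = 7056 and solve.
With y = 7: 7^2 = 49, so x = 7056/49 = 144.
Check: U(144, 7) = 7056.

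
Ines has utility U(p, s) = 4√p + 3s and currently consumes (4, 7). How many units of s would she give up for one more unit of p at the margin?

MU_p = 4/(2√p), MU_s = 3.
MRS = 4/(2√p) ÷ 3.
At (4, 7): MRS = 1/3.
That is, one extra unit of p is worth 1/3 units of s at the margin.

MRS = 1/3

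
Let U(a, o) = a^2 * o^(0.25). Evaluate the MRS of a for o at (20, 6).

MU_a = 2·a·o^(0.25) and MU_o = 0.25·a^2·o^(-0.75).
MRS = MU_a/MU_o = (8)·o/a.
At (20, 6): MRS = 2.4.
That is, one extra unit of a is worth 2.4 units of o at the margin.

MRS = 2.4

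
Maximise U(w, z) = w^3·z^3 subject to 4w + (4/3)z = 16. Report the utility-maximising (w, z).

MU_w = 3·w^2·z^3 and MU_z = 3·w^3·z^2.
MRS = MU_w/MU_z = z/w.
Tangency: set MRS = p_w/p_z = 4/(4/3) = 3.
So z/w = 3, i.e. z = 3·w.
Substitute into the budget 4·w + (4/3)·z = 16: 8·w = 16, so w* = 2.
Then z* = 3·2 = 6.

w* = 2, z* = 6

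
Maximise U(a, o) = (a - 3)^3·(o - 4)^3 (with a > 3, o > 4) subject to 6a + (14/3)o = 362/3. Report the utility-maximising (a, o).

MU_a = 3·(a−3)^2·(o−4)^3, MU_o = 3·(a−3)^3·(o−4)^2.
MRS = (o−4)/(a−3).
Tangency: set MRS = p_a/p_o = 6/(14/3) = 9/7.
So (o − 4)/(a − 3) = 9/7, i.e. (o − 4) = (9/7)·(a − 3).
Rewrite the budget in excess-of-subsistence terms: 6·(a − 3) + (14/3)·(o − 4) = 362/3 − 6·3 − (14/3)·4 = 84.
Substituting, 12·(a − 3) = 84, so a − 3 = 7 and a* = 10.
Then o − 4 = (9/7)·7 = 9, so o* = 13.

a* = 10, o* = 13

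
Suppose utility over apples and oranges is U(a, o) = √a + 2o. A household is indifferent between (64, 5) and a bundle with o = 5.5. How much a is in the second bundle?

U(64, 5) = 18.
Set U(a, 5.5) = 18 and solve.
With o = 5.5: √a = 18 − 2·5.5 = 7, so √a = 7 and a = 49.
Check: U(49, 5.5) = 18.

a = 49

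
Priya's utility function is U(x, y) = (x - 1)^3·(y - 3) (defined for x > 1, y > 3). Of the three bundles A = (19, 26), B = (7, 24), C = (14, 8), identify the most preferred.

Evaluate utility at each bundle:
U(A) = 134136.
U(B) = 4536.
U(C) = 10985.
Highest utility is A, so A ≻ C ≻ B.

Bundle A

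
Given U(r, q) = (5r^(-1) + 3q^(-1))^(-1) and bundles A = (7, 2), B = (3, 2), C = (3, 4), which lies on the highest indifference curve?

Evaluate utility at each bundle:
U(A) = 0.452.
U(B) = 0.316.
U(C) = 0.414.
Highest utility is A, so A ≻ C ≻ B.

Bundle A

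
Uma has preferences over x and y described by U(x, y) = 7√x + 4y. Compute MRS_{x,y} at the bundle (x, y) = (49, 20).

MU_x = 7/(2√x), MU_y = 4.
MRS = 7/(2√x) ÷ 4.
At (49, 20): MRS = 0.125.
The indifference curve has slope −0.125 at this bundle.

MRS = 0.125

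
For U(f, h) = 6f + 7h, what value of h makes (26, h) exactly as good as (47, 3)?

U(47, 3) = 303.
Set U(26, h) = 303 and solve.
6·26 + 7h = 303 ⇒ 7h = 147 ⇒ h = 21.
Check: U(26, 21) = 303.

h = 21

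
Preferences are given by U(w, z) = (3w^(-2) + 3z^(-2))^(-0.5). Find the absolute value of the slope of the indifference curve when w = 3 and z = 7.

For CES with ρ = -2, MRS = (z/w)^3.
At (3, 7): MRS = 343/27.
So at (3, 7) the consumer would give up 343/27 units of z for one more unit of w.

MRS = 343/27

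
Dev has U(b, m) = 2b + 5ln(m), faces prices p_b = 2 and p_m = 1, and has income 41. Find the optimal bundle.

b* = 18, m* = 5

MU_b = 2, MU_m = 5/m.
MRS = 2 ÷ (5/m).
Tangency: set MRS = p_b/p_m = 2/1 = 2.
MRS depends only on m: 0.4·m = 2 ⇒ m* = 2/0.4 = 5.
From the budget, 2·b = 41 − 1·5 = 36, so b* = 18.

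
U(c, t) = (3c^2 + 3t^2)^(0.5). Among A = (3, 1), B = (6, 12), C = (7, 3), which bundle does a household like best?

Evaluate utility at each bundle:
U(A) = 5.477.
U(B) = 23.238.
U(C) = 13.191.
Highest utility is B, so B ≻ C ≻ A.

Bundle B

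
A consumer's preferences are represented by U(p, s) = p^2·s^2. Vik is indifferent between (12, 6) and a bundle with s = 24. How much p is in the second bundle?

U(12, 6) = 5184.
Set U(p, 24) = 5184 and solve.
With s = 24: 24^2 = 576, so p^2 = 5184/576 = 9; taking the square root, p = 3.
Check: U(3, 24) = 5184.

p = 3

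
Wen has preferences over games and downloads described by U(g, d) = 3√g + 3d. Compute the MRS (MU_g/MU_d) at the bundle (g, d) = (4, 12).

MRS = 0.25

MU_g = 3/(2√g), MU_d = 3.
MRS = 3/(2√g) ÷ 3.
At (4, 12): MRS = 0.25.
The indifference curve has slope −0.25 at this bundle.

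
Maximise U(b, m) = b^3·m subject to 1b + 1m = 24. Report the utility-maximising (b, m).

MU_b = 3·b^2·m and MU_m = b^3.
MRS = MU_b/MU_m = (3/1)·m/b.
Tangency: set MRS = p_b/p_m = 1/1 = 1.
So (3/1)·m/b = 1, i.e. m = (1/3)·b.
Substitute into the budget 1·b + 1·m = 24: (4/3)·b = 24, so b* = 18.
Then m* = (1/3)·18 = 6.

b* = 18, m* = 6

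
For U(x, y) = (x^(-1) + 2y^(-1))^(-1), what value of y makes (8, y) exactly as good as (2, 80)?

y = 5

U depends on (x, y) only through S = x^(-1) + 2y^(-1), so equal utility means equal S. At (2, 80): S = 21/40.
With x = 8: 8^(-1) = 0.125, so 2y^(-1) = 21/40 − 0.125 = 0.4, i.e. y^(-1) = 0.2.
Hence y = 1/0.2 = 5.
Check: U(8, 5) = 1.9048.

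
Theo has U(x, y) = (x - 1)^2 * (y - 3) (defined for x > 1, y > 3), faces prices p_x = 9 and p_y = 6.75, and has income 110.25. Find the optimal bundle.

x* = 7, y* = 7

MU_x = 2·(x−1)·(y−3), MU_y = (x−1)^2.
MRS = (2/1)·(y−3)/(x−1).
Tangency: set MRS = p_x/p_y = 9/6.75 = 4/3.
So (2/1)·(y − 3)/(x − 1) = 4/3, i.e. (y − 3) = (2/3)·(x − 1).
Rewrite the budget in excess-of-subsistence terms: 9·(x − 1) + 6.75·(y − 3) = 110.25 − 9·1 − 6.75·3 = 81.
Substituting, 13.5·(x − 1) = 81, so x − 1 = 6 and x* = 7.
Then y − 3 = (2/3)·6 = 4, so y* = 7.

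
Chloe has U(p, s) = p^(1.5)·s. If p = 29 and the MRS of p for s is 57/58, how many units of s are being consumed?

s = 19

MU_p = 1.5·√p·s and MU_s = p^(1.5).
MRS = MU_p/MU_s = (1.5)·s/p.
Substitute p = 29: MRS = s/(58/3). Setting s/(58/3) = 57/58 gives s = (57/58)·(58/3) = 19.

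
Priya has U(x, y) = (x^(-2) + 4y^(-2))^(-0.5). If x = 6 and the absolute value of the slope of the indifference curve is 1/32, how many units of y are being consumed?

y = 3

For CES with ρ = -2, MRS = (1/4)·(y/x)^3.
Setting (1/4)·(y/6)^3 = 1/32 gives (y/6)^3 = 0.125, so y/6 = 0.5 and y = 3.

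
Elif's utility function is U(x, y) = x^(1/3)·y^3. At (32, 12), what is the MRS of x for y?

MRS = 1/24

MU_x = 1/3·x^(-2/3)·y^3 and MU_y = 3·x^(1/3)·y^2.
MRS = MU_x/MU_y = (1/9)·y/x.
At (32, 12): MRS = 1/24.
So at (32, 12) the consumer would give up 1/24 units of y for one more unit of x.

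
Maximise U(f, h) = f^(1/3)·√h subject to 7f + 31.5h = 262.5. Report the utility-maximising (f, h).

MU_f = 1/3·f^(-2/3)·√h and MU_h = 0.5·f^(1/3)·h^(-0.5).
MRS = MU_f/MU_h = (2/3)·h/f.
Tangency: set MRS = p_f/p_h = 7/31.5 = 2/9.
So (2/3)·h/f = 2/9, i.e. h = (1/3)·f.
Substitute into the budget 7·f + 31.5·h = 262.5: 17.5·f = 262.5, so f* = 15.
Then h* = (1/3)·15 = 5.

f* = 15, h* = 5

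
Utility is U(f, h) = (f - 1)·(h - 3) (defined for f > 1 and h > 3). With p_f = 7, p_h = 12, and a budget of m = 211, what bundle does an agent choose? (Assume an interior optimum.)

MU_f = (h−3), MU_h = (f−1).
MRS = (h−3)/(f−1).
Tangency: set MRS = p_f/p_h = 7/12.
So (h − 3)/(f − 1) = 7/12, i.e. (h − 3) = (7/12)·(f − 1).
Rewrite the budget in excess-of-subsistence terms: 7·(f − 1) + 12·(h − 3) = 211 − 7·1 − 12·3 = 168.
Substituting, 14·(f − 1) = 168, so f − 1 = 12 and f* = 13.
Then h − 3 = (7/12)·12 = 7, so h* = 10.

f* = 13, h* = 10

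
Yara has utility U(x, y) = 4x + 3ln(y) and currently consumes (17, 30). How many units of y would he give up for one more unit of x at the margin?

MU_x = 4, MU_y = 3/y.
MRS = 4 ÷ (3/y).
At (17, 30): MRS = 40.
So at (17, 30) the consumer would give up 40 units of y for one more unit of x.

MRS = 40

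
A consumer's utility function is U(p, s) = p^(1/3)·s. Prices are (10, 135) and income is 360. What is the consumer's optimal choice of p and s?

p* = 9, s* = 2

MU_p = 1/3·p^(-2/3)·s and MU_s = p^(1/3).
MRS = MU_p/MU_s = (1/3)·s/p.
Tangency: set MRS = p_p/p_s = 10/135 = 2/27.
So (1/3)·s/p = 2/27, i.e. s = (2/9)·p.
Substitute into the budget 10·p + 135·s = 360: 40·p = 360, so p* = 9.
Then s* = (2/9)·9 = 2.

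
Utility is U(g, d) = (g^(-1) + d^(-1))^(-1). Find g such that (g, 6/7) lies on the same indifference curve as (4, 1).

g = 12

U depends on (g, d) only through S = g^(-1) + d^(-1), so equal utility means equal S. At (4, 1): S = 1.25.
With d = 6/7: (6/7)^(-1) = 7/6, so g^(-1) = 1.25 − 7/6 = 1/12.
Hence g = 1/(1/12) = 12.
Check: U(12, 6/7) = 0.8.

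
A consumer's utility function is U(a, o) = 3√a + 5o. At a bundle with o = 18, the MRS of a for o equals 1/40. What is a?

MU_a = 3/(2√a), MU_o = 5.
MRS = 3/(2√a) ÷ 5.
MRS depends only on a: 0.3/√a = 1/40 ⇒ √a = 0.3/(1/40) = 12 ⇒ a = 144.

a = 144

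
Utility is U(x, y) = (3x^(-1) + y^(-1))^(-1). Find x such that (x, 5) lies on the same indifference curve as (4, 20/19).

x = 2

U depends on (x, y) only through S = 3x^(-1) + y^(-1), so equal utility means equal S. At (4, 20/19): S = 1.7.
With y = 5: 5^(-1) = 0.2, so 3x^(-1) = 1.7 − 0.2 = 1.5, i.e. x^(-1) = 0.5.
Hence x = 1/0.5 = 2.
Check: U(2, 5) = 0.5882.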